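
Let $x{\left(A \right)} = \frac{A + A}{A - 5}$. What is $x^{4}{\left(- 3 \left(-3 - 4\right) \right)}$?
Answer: $\frac{194481}{4096} \approx 47.481$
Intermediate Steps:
$x{\left(A \right)} = \frac{2 A}{-5 + A}$
$x^{4}{\left(- 3 \left(-3 - 4\right) \right)} = \left(\frac{2 \left(- 3 \left(-3 - 4\right)\right)}{-5 - 3 \left(-3 - 4\right)}\right)^{4} = \left(\frac{2 \left(\left(-3\right) \left(-7\right)\right)}{-5 - -21}\right)^{4} = \left(2 \cdot 21 \frac{1}{-5 + 21}\right)^{4} = \left(2 \cdot 21 \cdot \frac{1}{16}\right)^{4} = \left(\frac{21}{8}\right)^{4} = \frac{194481}{4096}$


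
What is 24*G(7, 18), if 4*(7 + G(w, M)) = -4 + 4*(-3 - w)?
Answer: -432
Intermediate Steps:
G(w, M) = -11 - w (G(w, M) = -7 + (-4 + 4*(-3 - w))/4 = -7 + (-4 + (-12 - 4*w))/4 = -7 + (-16 - 4*w)/4 = -7 + (-4 - w) = -11 - w)
24*G(7, 18) = 24*(-11 - 1*7) = 24*(-11 - 7) = 24*(-18) = -432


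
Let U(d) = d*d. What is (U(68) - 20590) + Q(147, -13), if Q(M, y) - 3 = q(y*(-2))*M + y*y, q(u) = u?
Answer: -11972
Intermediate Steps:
U(d) = d²
Q(M, y) = 3 + y² - 2*M*y (Q(M, y) = 3 + ((y*(-2))*M + y*y) = 3 + ((-2*y)*M + y²) = 3 + (-2*M*y + y²) = 3 + (y² - 2*M*y) = 3 + y² - 2*M*y)
(U(68) - 20590) + Q(147, -13) = (68² - 20590) + (3 + (-13)² - 2*147*(-13)) = (4624 - 20590) + (3 + 169 + 3822) = -15966 + 3994 = -11972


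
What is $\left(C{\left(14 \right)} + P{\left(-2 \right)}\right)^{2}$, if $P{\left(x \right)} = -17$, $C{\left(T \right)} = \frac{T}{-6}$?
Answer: $\frac{3364}{9} \approx 373.78$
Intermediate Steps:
$C{\left(T \right)} = - \frac{T}{6}$ ($C{\left(T \right)} = T \left(- \frac{1}{6}\right) = - \frac{T}{6}$)
$\left(C{\left(14 \right)} + P{\left(-2 \right)}\right)^{2} = \left(\left(- \frac{1}{6}\right) 14 - 17\right)^{2} = \left(- \frac{7}{3} - 17\right)^{2} = \left(- \frac{58}{3}\right)^{2} = \frac{3364}{9}$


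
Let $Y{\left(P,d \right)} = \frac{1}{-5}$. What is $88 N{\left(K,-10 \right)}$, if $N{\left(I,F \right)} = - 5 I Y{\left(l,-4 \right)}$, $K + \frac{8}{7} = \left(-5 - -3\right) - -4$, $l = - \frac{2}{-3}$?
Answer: $\frac{528}{7} \approx 75.429$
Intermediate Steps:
$l = \frac{2}{3}$ ($l = \left(-2\right) \left(- \frac{1}{3}\right) = \frac{2}{3} \approx 0.66667$)
$Y{\left(P,d \right)} = - \frac{1}{5}$
$K = \frac{6}{7}$ ($K = - \frac{8}{7} - -2 = - \frac{8}{7} + \left(\left(-5 + 3\right) + 4\right) = - \frac{8}{7} + \left(-2 + 4\right) = - \frac{8}{7} + 2 = \frac{6}{7} \approx 0.85714$)
$N{\left(I,F \right)} = I$ ($N{\left(I,F \right)} = - 5 I \left(- \frac{1}{5}\right) = I$)
$88 N{\left(K,-10 \right)} = 88 \cdot \frac{6}{7} = \frac{528}{7}$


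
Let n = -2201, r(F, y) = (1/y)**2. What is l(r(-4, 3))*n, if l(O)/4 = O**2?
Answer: -8804/81 ≈ -108.69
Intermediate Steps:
r(F, y) = y**(-2)
l(O) = 4*O**2
l(r(-4, 3))*n = (4*(3**(-2))**2)*(-2201) = (4*(1/9)**2)*(-2201) = (4*(1/81))*(-2201) = (4/81)*(-2201) = -8804/81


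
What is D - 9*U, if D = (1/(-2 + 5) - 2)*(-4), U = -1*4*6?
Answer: 668/3 ≈ 222.67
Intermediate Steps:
U = -24 (U = -4*6 = -24)
D = 20/3 (D = (1/3 - 2)*(-4) = (⅓ - 2)*(-4) = -5/3*(-4) = 20/3 ≈ 6.6667)
D - 9*U = 20/3 - 9*(-24) = 20/3 + 216 = 668/3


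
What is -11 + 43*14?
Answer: 591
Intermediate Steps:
-11 + 43*14 = -11 + 602 = 591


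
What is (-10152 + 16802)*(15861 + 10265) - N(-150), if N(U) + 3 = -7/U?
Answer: 26060685443/150 ≈ 1.7374e+8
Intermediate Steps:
N(U) = -3 - 7/U
(-10152 + 16802)*(15861 + 10265) - N(-150) = (-10152 + 16802)*(15861 + 10265) - (-3 - 7/(-150)) = 6650*26126 - (-3 - 7*(-1/150)) = 173737900 - (-3 + 7/150) = 173737900 - 1*(-443/150) = 173737900 + 443/150 = 26060685443/150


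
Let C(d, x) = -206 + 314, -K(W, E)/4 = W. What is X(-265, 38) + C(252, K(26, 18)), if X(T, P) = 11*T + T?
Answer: -3072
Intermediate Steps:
K(W, E) = -4*W
X(T, P) = 12*T
C(d, x) = 108
X(-265, 38) + C(252, K(26, 18)) = 12*(-265) + 108 = -3180 + 108 = -3072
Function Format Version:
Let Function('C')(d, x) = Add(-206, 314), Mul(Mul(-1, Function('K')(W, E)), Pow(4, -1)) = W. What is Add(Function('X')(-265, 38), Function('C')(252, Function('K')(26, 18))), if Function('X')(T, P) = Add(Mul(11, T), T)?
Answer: -3072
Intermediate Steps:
Function('K')(W, E) = Mul(-4, W)
Function('X')(T, P) = Mul(12, T)
Function('C')(d, x) = 108
Add(Function('X')(-265, 38), Function('C')(252, Function('K')(26, 18))) = Add(Mul(12, -265), 108) = Add(-3180, 108) = -3072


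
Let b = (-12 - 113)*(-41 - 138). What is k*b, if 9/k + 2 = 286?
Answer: 201375/284 ≈ 709.07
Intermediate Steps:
k = 9/284 (k = 9/(-2 + 286) = 9/284 ≈ 0.031690)
b = 22375 (b = -125*(-179) = 22375)
k*b = (9/284)*22375 = 201375/284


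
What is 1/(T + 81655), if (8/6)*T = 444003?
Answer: 4/1658629 ≈ 2.4116e-6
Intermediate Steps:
T = 1332009/4 (T = (3/4)*444003 = 1332009/4 ≈ 3.3300e+5)
1/(T + 81655) = 1/(1332009/4 + 81655) = 1/(1658629/4) = 4/1658629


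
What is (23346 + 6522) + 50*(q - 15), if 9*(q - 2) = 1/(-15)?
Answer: 788876/27 ≈ 29218.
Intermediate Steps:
q = 269/135 (q = 2 + (⅑)/(-15) = 2 + (⅑)*(-1/15) = 2 - 1/135 = 269/135 ≈ 1.9926)
(23346 + 6522) + 50*(q - 15) = (23346 + 6522) + 50*(269/135 - 15) = 29868 + 50*(-1756/135) = 29868 - 17560/27 = 788876/27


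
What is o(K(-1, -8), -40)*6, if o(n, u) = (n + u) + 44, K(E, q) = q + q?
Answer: -72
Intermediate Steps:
K(E, q) = 2*q
o(n, u) = 44 + n + u
o(K(-1, -8), -40)*6 = (44 + 2*(-8) - 40)*6 = (44 - 16 - 40)*6 = -12*6 = -72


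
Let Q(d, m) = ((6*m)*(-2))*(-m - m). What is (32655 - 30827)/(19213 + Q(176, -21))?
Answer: 1828/29797 ≈ 0.061348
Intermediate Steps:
Q(d, m) = 24*m² (Q(d, m) = (-12*m)*(-2*m) = 24*m²)
(32655 - 30827)/(19213 + Q(176, -21)) = (32655 - 30827)/(19213 + 24*(-21)²) = 1828/(19213 + 24*441) = 1828/(19213 + 10584) = 1828/29797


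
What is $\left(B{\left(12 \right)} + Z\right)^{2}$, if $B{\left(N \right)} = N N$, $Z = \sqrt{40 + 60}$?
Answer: $23716$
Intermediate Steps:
$Z = 10$ ($Z = \sqrt{100} = 10$)
$B{\left(N \right)} = N^{2}$
$\left(B{\left(12 \right)} + Z\right)^{2} = \left(12^{2} + 10\right)^{2} = \left(144 + 10\right)^{2} = 154^{2} = 23716$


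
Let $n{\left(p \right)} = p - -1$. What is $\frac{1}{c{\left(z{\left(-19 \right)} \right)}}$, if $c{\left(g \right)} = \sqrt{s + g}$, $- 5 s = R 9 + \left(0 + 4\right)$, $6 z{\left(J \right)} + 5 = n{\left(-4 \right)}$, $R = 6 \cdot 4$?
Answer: $- \frac{i \sqrt{102}}{68} \approx - 0.14852 i$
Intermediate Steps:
$R = 24$
$n{\left(p \right)} = 1 + p$ ($n{\left(p \right)} = p + 1 = 1 + p$)
$z{\left(J \right)} = - \frac{4}{3}$ ($z{\left(J \right)} = - \frac{5}{6} + \frac{1 - 4}{6} = - \frac{5}{6} + \frac{1}{6} \left(-3\right) = - \frac{5}{6} - \frac{1}{2} = - \frac{4}{3}$)
$s = -44$ ($s = - \frac{24 \cdot 9 + \left(0 + 4\right)}{5} = - \frac{216 + 4}{5} = \left(- \frac{1}{5}\right) 220 = -44$)
$c{\left(g \right)} = \sqrt{-44 + g}$
$\frac{1}{c{\left(z{\left(-19 \right)} \right)}} = \frac{1}{\sqrt{-44 - \frac{4}{3}}} = \frac{1}{\sqrt{- \frac{136}{3}}} = \frac{1}{\frac{2}{3} i \sqrt{102}} = - \frac{i \sqrt{102}}{68}$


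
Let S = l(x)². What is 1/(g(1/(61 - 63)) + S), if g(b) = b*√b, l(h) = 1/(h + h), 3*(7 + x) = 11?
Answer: 3600/20081 + 40000*I*√2/20081 ≈ 0.17927 + 2.817*I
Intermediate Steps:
x = -10/3 (x = -7 + (⅓)*11 = -7 + 11/3 = -10/3 ≈ -3.3333)
l(h) = 1/(2*h)
g(b) = b^(3/2)
S = 9/400 (S = (1/(2*(-10/3)))² = ((½)*(-3/10))² = (-3/20)² = 9/400 ≈ 0.022500)
1/(g(1/(61 - 63)) + S) = 1/((1/(61 - 63))^(3/2) + 9/400) = 1/((1/(-2))^(3/2) + 9/400) = 1/((-½)^(3/2) + 9/400) = 1/(-I*√2/4 + 9/400) = 1/(9/400 - I*√2/4)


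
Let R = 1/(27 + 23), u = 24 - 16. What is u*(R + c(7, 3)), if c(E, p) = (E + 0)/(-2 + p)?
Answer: 1404/25 ≈ 56.160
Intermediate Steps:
u = 8
c(E, p) = E/(-2 + p)
R = 1/50 ≈ 0.020000
u*(R + c(7, 3)) = 8*(1/50 + 7/(-2 + 3)) = 8*(1/50 + 7/1) = 8*(1/50 + 7*1) = 8*(1/50 + 7) = 8*(351/50) = 1404/25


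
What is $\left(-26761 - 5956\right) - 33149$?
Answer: $-65866$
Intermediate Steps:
$\left(-26761 - 5956\right) - 33149 = -32717 - 33149 = -65866$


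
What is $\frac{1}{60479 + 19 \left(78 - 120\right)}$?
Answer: $\frac{1}{59681} \approx 1.6756 \cdot 10^{-5}$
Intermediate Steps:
$\frac{1}{60479 + 19 \left(78 - 120\right)} = \frac{1}{60479 + 19 \left(-42\right)} = \frac{1}{60479 - 798} = \frac{1}{59681}$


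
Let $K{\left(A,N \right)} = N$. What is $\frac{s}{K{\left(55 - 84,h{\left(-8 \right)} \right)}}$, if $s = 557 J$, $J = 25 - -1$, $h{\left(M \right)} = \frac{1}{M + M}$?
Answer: $-231712$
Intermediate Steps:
$h{\left(M \right)} = \frac{1}{2 M}$
$J = 26$ ($J = 25 + 1 = 26$)
$s = 14482$ ($s = 557 \cdot 26 = 14482$)
$\frac{s}{K{\left(55 - 84,h{\left(-8 \right)} \right)}} = \frac{14482}{\frac{1}{2} \frac{1}{-8}} = \frac{14482}{\frac{1}{2} \left(- \frac{1}{8}\right)} = \frac{14482}{- \frac{1}{16}} = 14482 \left(-16\right) = -231712$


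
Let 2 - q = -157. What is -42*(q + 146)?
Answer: -12810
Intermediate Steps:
q = 159 (q = 2 - 1*(-157) = 2 + 157 = 159)
-42*(q + 146) = -42*(159 + 146) = -42*305 = -12810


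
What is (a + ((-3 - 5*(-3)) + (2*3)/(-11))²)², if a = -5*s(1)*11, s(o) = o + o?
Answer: 6584356/14641 ≈ 449.72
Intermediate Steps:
s(o) = 2*o
a = -110 (a = -10*11 = -110)
(a + ((-3 - 5*(-3)) + (2*3)/(-11))²)² = (-110 + ((-3 - 5*(-3)) + (2*3)/(-11))²)² = (-110 + ((-3 + 15) + 6*(-1/11))²)² = (-110 + (12 - 6/11)²)² = (-110 + (126/11)²)² = (-110 + 15876/121)² = (2566/121)² = 6584356/14641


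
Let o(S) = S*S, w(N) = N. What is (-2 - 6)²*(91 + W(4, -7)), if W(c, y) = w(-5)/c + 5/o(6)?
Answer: 51776/9 ≈ 5752.9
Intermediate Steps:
o(S) = S²
W(c, y) = 5/36 - 5/c (W(c, y) = -5/c + 5/(6²) = -5/c + 5/36 = 5/36 - 5/c)
(-2 - 6)²*(91 + W(4, -7)) = (-2 - 6)²*(91 + (5/36 - 5/4)) = (-8)²*(91 + (5/36 - 5*¼)) = 64*(91 + (5/36 - 5/4)) = 64*(91 - 10/9) = 64*(809/9) = 51776/9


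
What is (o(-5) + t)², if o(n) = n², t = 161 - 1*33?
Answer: 23409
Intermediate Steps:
t = 128 (t = 161 - 33 = 128)
(o(-5) + t)² = ((-5)² + 128)² = (25 + 128)² = 153² = 23409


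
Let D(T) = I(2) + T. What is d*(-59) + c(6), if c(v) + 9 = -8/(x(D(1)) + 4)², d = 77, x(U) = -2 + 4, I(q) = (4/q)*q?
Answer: -40970/9 ≈ -4552.2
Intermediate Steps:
I(q) = 4
D(T) = 4 + T
x(U) = 2
c(v) = -83/9 (c(v) = -9 - 8/(2 + 4)² = -9 - 8/(6²) = -9 - 8/36 = -9 - 8*1/36 = -9 - 2/9 = -83/9)
d*(-59) + c(6) = 77*(-59) - 83/9 = -4543 - 83/9 = -40970/9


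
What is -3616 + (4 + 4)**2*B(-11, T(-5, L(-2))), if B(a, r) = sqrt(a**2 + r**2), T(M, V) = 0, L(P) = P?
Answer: -2912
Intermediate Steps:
-3616 + (4 + 4)**2*B(-11, T(-5, L(-2))) = -3616 + (4 + 4)**2*sqrt((-11)**2 + 0**2) = -3616 + 8**2*sqrt(121 + 0) = -3616 + 64*sqrt(121) = -3616 + 64*11 = -3616 + 704 = -2912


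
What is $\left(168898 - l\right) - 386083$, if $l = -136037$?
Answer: $-81148$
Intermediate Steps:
$\left(168898 - l\right) - 386083 = \left(168898 - -136037\right) - 386083 = \left(168898 + 136037\right) - 386083 = 304935 - 386083 = -81148$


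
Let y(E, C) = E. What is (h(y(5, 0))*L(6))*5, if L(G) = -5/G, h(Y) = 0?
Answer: 0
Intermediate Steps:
(h(y(5, 0))*L(6))*5 = (0*(-5/6))*5 = (0*(-5*⅙))*5 = (0*(-⅚))*5 = 0*5 = 0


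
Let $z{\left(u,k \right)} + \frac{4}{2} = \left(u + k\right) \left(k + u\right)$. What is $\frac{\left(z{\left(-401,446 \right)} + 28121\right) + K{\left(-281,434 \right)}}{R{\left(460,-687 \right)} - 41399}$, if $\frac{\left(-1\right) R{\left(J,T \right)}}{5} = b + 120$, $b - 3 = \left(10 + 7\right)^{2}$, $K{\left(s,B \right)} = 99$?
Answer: $- \frac{30243}{43459} \approx -0.6959$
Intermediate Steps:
$z{\left(u,k \right)} = -2 + \left(k + u\right)^{2}$ ($z{\left(u,k \right)} = -2 + \left(u + k\right) \left(k + u\right) = -2 + \left(k + u\right) \left(k + u\right) = -2 + \left(k + u\right)^{2}$)
$b = 292$ ($b = 3 + \left(10 + 7\right)^{2} = 3 + 17^{2} = 3 + 289 = 292$)
$R{\left(J,T \right)} = -2060$ ($R{\left(J,T \right)} = - 5 \left(292 + 120\right) = \left(-5\right) 412 = -2060$)
$\frac{\left(z{\left(-401,446 \right)} + 28121\right) + K{\left(-281,434 \right)}}{R{\left(460,-687 \right)} - 41399} = \frac{\left(\left(-2 + \left(446 - 401\right)^{2}\right) + 28121\right) + 99}{-2060 - 41399} = \frac{\left(\left(-2 + 45^{2}\right) + 28121\right) + 99}{-43459} = \left(\left(\left(-2 + 2025\right) + 28121\right) + 99\right) \left(- \frac{1}{43459}\right) = \left(\left(2023 + 28121\right) + 99\right) \left(- \frac{1}{43459}\right) = \left(30144 + 99\right) \left(- \frac{1}{43459}\right) = 30243 \left(- \frac{1}{43459}\right) = - \frac{30243}{43459}$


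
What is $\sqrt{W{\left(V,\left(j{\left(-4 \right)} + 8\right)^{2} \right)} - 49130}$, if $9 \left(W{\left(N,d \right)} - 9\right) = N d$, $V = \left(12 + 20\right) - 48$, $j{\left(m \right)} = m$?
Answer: $\frac{i \sqrt{442345}}{3} \approx 221.7 i$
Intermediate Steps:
$V = -16$ ($V = 32 - 48 = -16$)
$W{\left(N,d \right)} = 9 + \frac{N d}{9}$
$\sqrt{W{\left(V,\left(j{\left(-4 \right)} + 8\right)^{2} \right)} - 49130} = \sqrt{\left(9 + \frac{1}{9} \left(-16\right) \left(-4 + 8\right)^{2}\right) - 49130} = \sqrt{\left(9 + \frac{1}{9} \left(-16\right) 4^{2}\right) - 49130} = \sqrt{\left(9 + \frac{1}{9} \left(-16\right) 16\right) - 49130} = \sqrt{\left(9 - \frac{256}{9}\right) - 49130} = \sqrt{- \frac{175}{9} - 49130} = \sqrt{- \frac{442345}{9}} = \frac{i \sqrt{442345}}{3}$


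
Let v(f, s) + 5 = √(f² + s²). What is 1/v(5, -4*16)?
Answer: 5/4096 + √4121/4096 ≈ 0.016893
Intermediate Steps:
v(f, s) = -5 + √(f² + s²)
1/v(5, -4*16) = 1/(-5 + √(5² + (-4*16)²)) = 1/(-5 + √(25 + (-64)²)) = 1/(-5 + √(25 + 4096)) = 1/(-5 + √4121)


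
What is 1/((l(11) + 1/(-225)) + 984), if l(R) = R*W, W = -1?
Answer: 225/218924 ≈ 0.0010278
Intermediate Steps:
l(R) = -R (l(R) = R*(-1) = -R)
1/((l(11) + 1/(-225)) + 984) = 1/((-1*11 + 1/(-225)) + 984) = 1/((-11 - 1/225) + 984) = 1/(-2476/225 + 984) = 1/(218924/225) = 225/218924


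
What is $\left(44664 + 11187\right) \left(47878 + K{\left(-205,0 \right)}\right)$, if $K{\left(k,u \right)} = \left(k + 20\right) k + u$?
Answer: $4792183353$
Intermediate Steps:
$K{\left(k,u \right)} = u + k \left(20 + k\right)$ ($K{\left(k,u \right)} = \left(20 + k\right) k + u = k \left(20 + k\right) + u = u + k \left(20 + k\right)$)
$\left(44664 + 11187\right) \left(47878 + K{\left(-205,0 \right)}\right) = \left(44664 + 11187\right) \left(47878 + \left(0 + \left(-205\right)^{2} + 20 \left(-205\right)\right)\right) = 55851 \left(47878 + \left(0 + 42025 - 4100\right)\right) = 55851 \left(47878 + 37925\right) = 55851 \cdot 85803 = 4792183353$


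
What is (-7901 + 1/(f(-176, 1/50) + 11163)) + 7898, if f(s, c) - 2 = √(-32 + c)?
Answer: (-3*√3198 + 334940*I)/(√3198 - 111650*I) ≈ -2.9999 - 4.5365e-8*I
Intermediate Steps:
f(s, c) = 2 + √(-32 + c)
(-7901 + 1/(f(-176, 1/50) + 11163)) + 7898 = (-7901 + 1/((2 + √(-32 + 1/50)) + 11163)) + 7898 = (-7901 + 1/((2 + √(-1599/50)) + 11163)) + 7898 = (-7901 + 1/((2 + I*√3198/10) + 11163)) + 7898 = (-7901 + 1/(11165 + I*√3198/10)) + 7898 = -3 + 1/(11165 + I*√3198/10)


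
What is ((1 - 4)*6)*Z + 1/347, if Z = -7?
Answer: 43723/347 ≈ 126.00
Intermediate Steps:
((1 - 4)*6)*Z + 1/347 = ((1 - 4)*6)*(-7) + 1/347 = -3*6*(-7) + 1/347 = -18*(-7) + 1/347 = 126 + 1/347 = 43723/347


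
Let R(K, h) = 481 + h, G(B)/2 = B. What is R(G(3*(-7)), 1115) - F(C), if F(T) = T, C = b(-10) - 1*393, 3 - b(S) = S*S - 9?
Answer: 2077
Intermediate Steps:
G(B) = 2*B
b(S) = 12 - S² (b(S) = 3 - (S*S - 9) = 3 - (S² - 9) = 3 - (-9 + S²) = 3 + (9 - S²) = 12 - S²)
C = -481 (C = (12 - 1*(-10)²) - 1*393 = (12 - 1*100) - 393 = (12 - 100) - 393 = -88 - 393 = -481)
R(G(3*(-7)), 1115) - F(C) = (481 + 1115) - 1*(-481) = 1596 + 481 = 2077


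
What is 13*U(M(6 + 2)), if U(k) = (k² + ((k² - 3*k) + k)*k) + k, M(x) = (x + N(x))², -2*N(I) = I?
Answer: 50128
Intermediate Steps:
N(I) = -I/2
M(x) = x²/4 (M(x) = (x - x/2)² = (x/2)² = x²/4)
U(k) = k + k² + k*(k² - 2*k) (U(k) = (k² + (k² - 2*k)*k) + k = (k² + k*(k² - 2*k)) + k = k + k² + k*(k² - 2*k))
13*U(M(6 + 2)) = 13*(((6 + 2)²/4)*(1 + ((6 + 2)²/4)² - (6 + 2)²/4)) = 13*(((¼)*8²)*(1 + ((¼)*8²)² - 8²/4)) = 13*(((¼)*64)*(1 + ((¼)*64)² - 64/4)) = 13*(16*(1 + 16² - 1*16)) = 13*(16*(1 + 256 - 16)) = 13*(16*241) = 13*3856 = 50128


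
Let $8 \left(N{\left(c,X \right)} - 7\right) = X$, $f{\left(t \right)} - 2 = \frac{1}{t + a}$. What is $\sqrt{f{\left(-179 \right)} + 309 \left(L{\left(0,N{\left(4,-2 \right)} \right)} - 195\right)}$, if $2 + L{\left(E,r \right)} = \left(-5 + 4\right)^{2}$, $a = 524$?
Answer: $\frac{i \sqrt{7208391705}}{345} \approx 246.09 i$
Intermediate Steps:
$f{\left(t \right)} = 2 + \frac{1}{524 + t}$ ($f{\left(t \right)} = 2 + \frac{1}{t + 524} = 2 + \frac{1}{524 + t}$)
$N{\left(c,X \right)} = 7 + \frac{X}{8}$
$L{\left(E,r \right)} = -1$ ($L{\left(E,r \right)} = -2 + \left(-5 + 4\right)^{2} = -2 + \left(-1\right)^{2} = -2 + 1 = -1$)
$\sqrt{f{\left(-179 \right)} + 309 \left(L{\left(0,N{\left(4,-2 \right)} \right)} - 195\right)} = \sqrt{\frac{1049 + 2 \left(-179\right)}{524 - 179} + 309 \left(-1 - 195\right)} = \sqrt{\frac{1049 - 358}{345} + 309 \left(-196\right)} = \sqrt{\frac{1}{345} \cdot 691 - 60564} = \sqrt{\frac{691}{345} - 60564} = \sqrt{- \frac{20893889}{345}} = \frac{i \sqrt{7208391705}}{345}$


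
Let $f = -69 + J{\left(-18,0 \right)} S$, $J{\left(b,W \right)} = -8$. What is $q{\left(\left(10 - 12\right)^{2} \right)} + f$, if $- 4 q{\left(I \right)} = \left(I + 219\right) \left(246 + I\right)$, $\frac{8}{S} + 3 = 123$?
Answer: $- \frac{420211}{30} \approx -14007.0$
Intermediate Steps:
$S = \frac{1}{15}$ ($S = \frac{8}{-3 + 123} = \frac{8}{120} = 8 \cdot \frac{1}{120} = \frac{1}{15} \approx 0.066667$)
$q{\left(I \right)} = - \frac{\left(219 + I\right) \left(246 + I\right)}{4}$ ($q{\left(I \right)} = - \frac{\left(I + 219\right) \left(246 + I\right)}{4} = - \frac{\left(219 + I\right) \left(246 + I\right)}{4}$)
$f = - \frac{1043}{15}$ ($f = -69 - \frac{8}{15} = - \frac{1043}{15} \approx -69.533$)
$q{\left(\left(10 - 12\right)^{2} \right)} + f = \left(- \frac{26937}{2} - \frac{465 \left(10 - 12\right)^{2}}{4} - \frac{\left(\left(10 - 12\right)^{2}\right)^{2}}{4}\right) - \frac{1043}{15} = \left(- \frac{26937}{2} - \frac{465 \left(-2\right)^{2}}{4} - \frac{\left(\left(-2\right)^{2}\right)^{2}}{4}\right) - \frac{1043}{15} = \left(- \frac{26937}{2} - 465 - \frac{4^{2}}{4}\right) - \frac{1043}{15} = \left(- \frac{26937}{2} - 465 - 4\right) - \frac{1043}{15} = - \frac{27875}{2} - \frac{1043}{15} = - \frac{420211}{30}$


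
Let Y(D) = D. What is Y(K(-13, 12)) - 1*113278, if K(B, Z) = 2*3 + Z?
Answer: -113260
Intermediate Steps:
K(B, Z) = 6 + Z
Y(K(-13, 12)) - 1*113278 = (6 + 12) - 1*113278 = 18 - 113278 = -113260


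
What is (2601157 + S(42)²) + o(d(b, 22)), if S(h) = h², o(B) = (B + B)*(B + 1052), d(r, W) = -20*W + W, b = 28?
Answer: 5182829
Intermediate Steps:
d(r, W) = -19*W
o(B) = 2*B*(1052 + B) (o(B) = (2*B)*(1052 + B) = 2*B*(1052 + B))
(2601157 + S(42)²) + o(d(b, 22)) = (2601157 + (42²)²) + 2*(-19*22)*(1052 - 19*22) = (2601157 + 1764²) + 2*(-418)*(1052 - 418) = (2601157 + 3111696) + 2*(-418)*634 = 5712853 - 530024 = 5182829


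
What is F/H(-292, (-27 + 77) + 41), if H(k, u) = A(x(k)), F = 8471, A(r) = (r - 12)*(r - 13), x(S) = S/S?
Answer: 8471/132 ≈ 64.174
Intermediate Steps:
x(S) = 1
A(r) = (-13 + r)*(-12 + r) (A(r) = (-12 + r)*(-13 + r) = (-13 + r)*(-12 + r))
H(k, u) = 132 (H(k, u) = 156 + 1² - 25*1 = 156 + 1 - 25 = 132)
F/H(-292, (-27 + 77) + 41) = 8471/132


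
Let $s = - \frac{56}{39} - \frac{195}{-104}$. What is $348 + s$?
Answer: $\frac{108713}{312} \approx 348.44$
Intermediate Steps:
$s = \frac{137}{312}$ ($s = \left(-56\right) \frac{1}{39} - - \frac{15}{8} = - \frac{56}{39} + \frac{15}{8} = \frac{137}{312} \approx 0.4391$)
$348 + s = 348 + \frac{137}{312} = \frac{108713}{312}$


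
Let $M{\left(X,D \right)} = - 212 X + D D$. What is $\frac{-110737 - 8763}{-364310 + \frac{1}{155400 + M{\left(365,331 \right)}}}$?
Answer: $\frac{22415929500}{68337634109} \approx 0.32802$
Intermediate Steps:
$M{\left(X,D \right)} = D^{2} - 212 X$ ($M{\left(X,D \right)} = - 212 X + D^{2} = D^{2} - 212 X$)
$\frac{-110737 - 8763}{-364310 + \frac{1}{155400 + M{\left(365,331 \right)}}} = \frac{-110737 - 8763}{-364310 + \frac{1}{155400 + \left(331^{2} - 77380\right)}} = - \frac{119500}{-364310 + \frac{1}{155400 + \left(109561 - 77380\right)}} = - \frac{119500}{-364310 + \frac{1}{155400 + 32181}} = - \frac{119500}{-364310 + \frac{1}{187581}} = - \frac{119500}{- \frac{68337634109}{187581}} = \left(-119500\right) \left(- \frac{187581}{68337634109}\right) = \frac{22415929500}{68337634109}$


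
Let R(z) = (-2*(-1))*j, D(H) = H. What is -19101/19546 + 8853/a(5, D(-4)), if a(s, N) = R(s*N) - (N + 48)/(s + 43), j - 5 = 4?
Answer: 2072573151/4006930 ≈ 517.25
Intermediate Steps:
j = 9 (j = 5 + 4 = 9)
R(z) = 18 (R(z) = -2*(-1)*9 = 2*9 = 18)
a(s, N) = 18 - (48 + N)/(43 + s) (a(s, N) = 18 - (N + 48)/(s + 43) = 18 - (48 + N)/(43 + s))
-19101/19546 + 8853/a(5, D(-4)) = -19101/19546 + 8853/(((726 - 1*(-4) + 18*5)/(43 + 5))) = -19101*1/19546 + 8853/(((726 + 4 + 90)/48)) = -19101/19546 + 8853/(((1/48)*820)) = -19101/19546 + 8853/(205/12) = -19101/19546 + 8853*(12/205) = -19101/19546 + 106236/205 = 2072573151/4006930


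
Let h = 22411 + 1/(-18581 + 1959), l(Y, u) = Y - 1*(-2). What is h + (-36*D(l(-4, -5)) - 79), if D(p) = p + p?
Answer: 373596071/16622 ≈ 22476.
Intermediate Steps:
l(Y, u) = 2 + Y (l(Y, u) = Y + 2 = 2 + Y)
D(p) = 2*p
h = 372515641/16622 (h = 22411 + 1/(-16622) = 22411 - 1/16622 = 372515641/16622 ≈ 22411.)
h + (-36*D(l(-4, -5)) - 79) = 372515641/16622 + (-72*(2 - 4) - 79) = 372515641/16622 + (-72*(-2) - 79) = 372515641/16622 + (-36*(-4) - 79) = 372515641/16622 + (144 - 79) = 372515641/16622 + 65 = 373596071/16622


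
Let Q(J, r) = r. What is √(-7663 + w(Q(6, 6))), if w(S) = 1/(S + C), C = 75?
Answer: I*√620702/9 ≈ 87.538*I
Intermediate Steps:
w(S) = 1/(75 + S) (w(S) = 1/(S + 75) = 1/(75 + S))
√(-7663 + w(Q(6, 6))) = √(-7663 + 1/(75 + 6)) = √(-7663 + 1/81) = √(-620702/81) = I*√620702/9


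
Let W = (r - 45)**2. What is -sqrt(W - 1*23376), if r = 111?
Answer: -2*I*sqrt(4755) ≈ -137.91*I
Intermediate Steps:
W = 4356 (W = (111 - 45)**2 = 66**2 = 4356)
-sqrt(W - 1*23376) = -sqrt(4356 - 1*23376) = -sqrt(4356 - 23376) = -sqrt(-19020) = -2*I*sqrt(4755)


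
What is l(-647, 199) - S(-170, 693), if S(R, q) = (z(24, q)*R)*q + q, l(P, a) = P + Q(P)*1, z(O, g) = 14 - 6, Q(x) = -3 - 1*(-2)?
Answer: 941139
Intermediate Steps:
Q(x) = -1 (Q(x) = -3 + 2 = -1)
z(O, g) = 8
l(P, a) = -1 + P (l(P, a) = P - 1*1 = P - 1 = -1 + P)
S(R, q) = q + 8*R*q (S(R, q) = (8*R)*q + q = 8*R*q + q = q + 8*R*q)
l(-647, 199) - S(-170, 693) = (-1 - 647) - 693*(1 + 8*(-170)) = -648 - 693*(1 - 1360) = -648 - 693*(-1359) = -648 - 1*(-941787) = -648 + 941787 = 941139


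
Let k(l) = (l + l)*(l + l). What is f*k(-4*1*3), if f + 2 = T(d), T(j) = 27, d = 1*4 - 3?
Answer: 14400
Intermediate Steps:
d = 1 (d = 4 - 3 = 1)
k(l) = 4*l² (k(l) = (2*l)*(2*l) = 4*l²)
f = 25 (f = -2 + 27 = 25)
f*k(-4*1*3) = 25*(4*(-4*1*3)²) = 25*(4*(-4*3)²) = 25*(4*(-12)²) = 25*(4*144) = 25*576 = 14400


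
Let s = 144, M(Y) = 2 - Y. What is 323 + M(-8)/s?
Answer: 23261/72 ≈ 323.07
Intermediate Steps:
323 + M(-8)/s = 323 + (2 - 1*(-8))/144 = 323 + (2 + 8)*(1/144) = 323 + 10*(1/144) = 323 + 5/72 = 23261/72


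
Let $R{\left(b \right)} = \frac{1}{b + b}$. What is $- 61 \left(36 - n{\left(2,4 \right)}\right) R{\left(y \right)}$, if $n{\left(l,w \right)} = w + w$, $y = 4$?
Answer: $- \frac{427}{2} \approx -213.5$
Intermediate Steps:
$n{\left(l,w \right)} = 2 w$
$R{\left(b \right)} = \frac{1}{2 b}$
$- 61 \left(36 - n{\left(2,4 \right)}\right) R{\left(y \right)} = - 61 \left(36 - 2 \cdot 4\right) \frac{1}{2 \cdot 4} = - 61 \left(36 - 8\right) \frac{1}{2} \cdot \frac{1}{4} = - 61 \left(36 - 8\right) \frac{1}{8} = \left(-61\right) 28 \cdot \frac{1}{8} = \left(-1708\right) \frac{1}{8} = - \frac{427}{2}$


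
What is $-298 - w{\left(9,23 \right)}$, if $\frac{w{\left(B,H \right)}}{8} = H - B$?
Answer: $-410$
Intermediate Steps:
$w{\left(B,H \right)} = - 8 B + 8 H$ ($w{\left(B,H \right)} = 8 \left(H - B\right) = - 8 B + 8 H$)
$-298 - w{\left(9,23 \right)} = -298 - \left(\left(-8\right) 9 + 8 \cdot 23\right) = -298 - \left(-72 + 184\right) = -298 - 112 = -410$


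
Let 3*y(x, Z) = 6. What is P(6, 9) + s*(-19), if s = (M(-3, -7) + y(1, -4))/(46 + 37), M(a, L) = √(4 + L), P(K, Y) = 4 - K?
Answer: -204/83 - 19*I*√3/83 ≈ -2.4578 - 0.39649*I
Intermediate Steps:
y(x, Z) = 2 (y(x, Z) = (⅓)*6 = 2)
s = 2/83 + I*√3/83 (s = (√(4 - 7) + 2)/(46 + 37) = (√(-3) + 2)/83 = (I*√3 + 2)*(1/83) = (2 + I*√3)*(1/83) = 2/83 + I*√3/83 ≈ 0.024096 + 0.020868*I)
P(6, 9) + s*(-19) = (4 - 1*6) + (2/83 + I*√3/83)*(-19) = (4 - 6) + (-38/83 - 19*I*√3/83) = -2 + (-38/83 - 19*I*√3/83) = -204/83 - 19*I*√3/83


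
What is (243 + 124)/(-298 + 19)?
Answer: -367/279 ≈ -1.3154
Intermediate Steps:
(243 + 124)/(-298 + 19) = 367/(-279) = 367*(-1/279) = -367/279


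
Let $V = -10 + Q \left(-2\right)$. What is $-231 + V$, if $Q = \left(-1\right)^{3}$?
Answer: $-239$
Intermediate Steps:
$Q = -1$
$V = -8$ ($V = -10 - -2 = -10 + 2 = -8$)
$-231 + V = -231 - 8 = -239$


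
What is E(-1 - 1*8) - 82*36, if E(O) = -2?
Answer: -2954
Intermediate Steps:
E(-1 - 1*8) - 82*36 = -2 - 82*36 = -2 - 2952 = -2954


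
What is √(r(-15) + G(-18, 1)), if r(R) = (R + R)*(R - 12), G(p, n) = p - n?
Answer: √791 ≈ 28.125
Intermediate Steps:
r(R) = 2*R*(-12 + R) (r(R) = (2*R)*(-12 + R) = 2*R*(-12 + R))
√(r(-15) + G(-18, 1)) = √(2*(-15)*(-12 - 15) + (-18 - 1*1)) = √(2*(-15)*(-27) + (-18 - 1)) = √(810 - 19) = √791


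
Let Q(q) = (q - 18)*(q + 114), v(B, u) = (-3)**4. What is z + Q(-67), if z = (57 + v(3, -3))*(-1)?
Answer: -4133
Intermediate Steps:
v(B, u) = 81
Q(q) = (-18 + q)*(114 + q)
z = -138 (z = (57 + 81)*(-1) = 138*(-1) = -138)
z + Q(-67) = -138 + (-2052 + (-67)**2 + 96*(-67)) = -138 + (-2052 + 4489 - 6432) = -138 - 3995 = -4133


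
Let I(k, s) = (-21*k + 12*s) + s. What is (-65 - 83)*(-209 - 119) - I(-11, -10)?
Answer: 48443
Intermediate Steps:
I(k, s) = -21*k + 13*s
(-65 - 83)*(-209 - 119) - I(-11, -10) = (-65 - 83)*(-209 - 119) - (-21*(-11) + 13*(-10)) = -148*(-328) - (231 - 130) = 48544 - 1*101 = 48544 - 101 = 48443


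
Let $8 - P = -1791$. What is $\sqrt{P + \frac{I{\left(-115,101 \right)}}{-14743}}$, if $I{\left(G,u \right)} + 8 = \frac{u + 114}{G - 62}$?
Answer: $\frac{4 \sqrt{765648780929445}}{2609511} \approx 42.415$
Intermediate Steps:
$P = 1799$ ($P = 8 - -1791 = 8 + 1791 = 1799$)
$I{\left(G,u \right)} = -8 + \frac{114 + u}{-62 + G}$ ($I{\left(G,u \right)} = -8 + \frac{u + 114}{G - 62} = -8 + \frac{114 + u}{-62 + G}$)
$\sqrt{P + \frac{I{\left(-115,101 \right)}}{-14743}} = \sqrt{1799 + \frac{\frac{1}{-62 - 115} \left(610 + 101 - -920\right)}{-14743}} = \sqrt{1799 + \frac{610 + 101 + 920}{-177} \left(- \frac{1}{14743}\right)} = \sqrt{1799 + \left(- \frac{1}{177}\right) 1631 \left(- \frac{1}{14743}\right)} = \sqrt{1799 - - \frac{1631}{2609511}} = \sqrt{1799 + \frac{1631}{2609511}} = \sqrt{\frac{4694511920}{2609511}} = \frac{4 \sqrt{765648780929445}}{2609511}$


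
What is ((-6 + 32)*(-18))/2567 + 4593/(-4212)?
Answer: -4587149/3604068 ≈ -1.2728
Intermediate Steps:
((-6 + 32)*(-18))/2567 + 4593/(-4212) = (26*(-18))*(1/2567) + 4593*(-1/4212) = -468*1/2567 - 1531/1404 = -468/2567 - 1531/1404 = -4587149/3604068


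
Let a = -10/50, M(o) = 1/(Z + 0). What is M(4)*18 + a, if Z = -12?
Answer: -17/10 ≈ -1.7000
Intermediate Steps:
M(o) = -1/12 (M(o) = 1/(-12 + 0) = 1/(-12) = -1/12)
a = -⅕ (a = -10*1/50 = -⅕ ≈ -0.20000)
M(4)*18 + a = -1/12*18 - ⅕ = -3/2 - ⅕ = -17/10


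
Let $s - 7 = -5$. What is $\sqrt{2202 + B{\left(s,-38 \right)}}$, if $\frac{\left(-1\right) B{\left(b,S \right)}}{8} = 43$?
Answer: $\sqrt{1858} \approx 43.104$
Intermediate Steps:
$s = 2$ ($s = 7 - 5 = 2$)
$B{\left(b,S \right)} = -344$ ($B{\left(b,S \right)} = \left(-8\right) 43 = -344$)
$\sqrt{2202 + B{\left(s,-38 \right)}} = \sqrt{2202 - 344} = \sqrt{1858}$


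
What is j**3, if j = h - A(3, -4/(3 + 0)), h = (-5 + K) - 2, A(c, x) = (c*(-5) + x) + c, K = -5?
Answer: 64/27 ≈ 2.3704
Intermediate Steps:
A(c, x) = x - 4*c (A(c, x) = (-5*c + x) + c = (x - 5*c) + c = x - 4*c)
h = -12 (h = (-5 - 5) - 2 = -10 - 2 = -12)
j = 4/3 (j = -12 - (-4/(3 + 0) - 4*3) = -12 - (-4/3 - 12) = -12 - 1*(-40/3) = -12 + 40/3 = 4/3 ≈ 1.3333)
j**3 = (4/3)**3 = 64/27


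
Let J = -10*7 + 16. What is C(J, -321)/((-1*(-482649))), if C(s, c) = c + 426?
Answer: 35/160883 ≈ 0.00021755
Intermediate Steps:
J = -54 (J = -70 + 16 = -54)
C(s, c) = 426 + c
C(J, -321)/((-1*(-482649))) = (426 - 321)/((-1*(-482649))) = 105/482649 = 105*(1/482649) = 35/160883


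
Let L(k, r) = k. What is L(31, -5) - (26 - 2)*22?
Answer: -497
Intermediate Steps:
L(31, -5) - (26 - 2)*22 = 31 - (26 - 2)*22 = 31 - 24*22 = 31 - 1*528 = 31 - 528 = -497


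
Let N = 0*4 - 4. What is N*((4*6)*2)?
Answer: -192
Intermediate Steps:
N = -4 (N = 0 - 4 = -4)
N*((4*6)*2) = -4*4*6*2 = -96*2 = -4*48 = -192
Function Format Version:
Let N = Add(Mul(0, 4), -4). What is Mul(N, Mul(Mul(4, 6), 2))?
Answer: -192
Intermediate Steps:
N = -4 (N = Add(0, -4) = -4)
Mul(N, Mul(Mul(4, 6), 2)) = Mul(-4, Mul(Mul(4, 6), 2)) = Mul(-4, Mul(24, 2)) = Mul(-4, 48) = -192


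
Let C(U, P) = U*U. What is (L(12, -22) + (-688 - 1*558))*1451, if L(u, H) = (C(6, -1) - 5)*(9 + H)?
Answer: -2392699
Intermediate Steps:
C(U, P) = U²
L(u, H) = 279 + 31*H (L(u, H) = (6² - 5)*(9 + H) = (36 - 5)*(9 + H) = 31*(9 + H) = 279 + 31*H)
(L(12, -22) + (-688 - 1*558))*1451 = ((279 + 31*(-22)) + (-688 - 1*558))*1451 = ((279 - 682) + (-688 - 558))*1451 = (-403 - 1246)*1451 = -1649*1451 = -2392699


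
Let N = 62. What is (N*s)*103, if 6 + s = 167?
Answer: 1028146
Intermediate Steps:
s = 161 (s = -6 + 167 = 161)
(N*s)*103 = (62*161)*103 = 9982*103 = 1028146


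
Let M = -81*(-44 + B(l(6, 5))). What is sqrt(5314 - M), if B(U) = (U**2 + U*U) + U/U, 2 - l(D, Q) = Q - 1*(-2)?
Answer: sqrt(5881) ≈ 76.688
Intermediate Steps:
l(D, Q) = -Q (l(D, Q) = 2 - (Q - 1*(-2)) = 2 - (Q + 2) = 2 - (2 + Q) = 2 + (-2 - Q) = -Q)
B(U) = 1 + 2*U**2 (B(U) = (U**2 + U**2) + 1 = 2*U**2 + 1 = 1 + 2*U**2)
M = -567 (M = -81*(-44 + (1 + 2*(-1*5)**2)) = -81*(-44 + (1 + 2*(-5)**2)) = -81*(-44 + (1 + 2*25)) = -81*(-44 + (1 + 50)) = -81*(-44 + 51) = -81*7 = -567)
sqrt(5314 - M) = sqrt(5314 - 1*(-567)) = sqrt(5314 + 567) = sqrt(5881)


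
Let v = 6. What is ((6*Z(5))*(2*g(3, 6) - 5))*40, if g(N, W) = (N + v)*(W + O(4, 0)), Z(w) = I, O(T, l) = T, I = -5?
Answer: -210000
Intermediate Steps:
Z(w) = -5
g(N, W) = (4 + W)*(6 + N) (g(N, W) = (N + 6)*(W + 4) = (6 + N)*(4 + W) = (4 + W)*(6 + N))
((6*Z(5))*(2*g(3, 6) - 5))*40 = ((6*(-5))*(2*(24 + 4*3 + 6*6 + 3*6) - 5))*40 = -30*(2*(24 + 12 + 36 + 18) - 5)*40 = -30*(2*90 - 5)*40 = -30*(180 - 5)*40 = -30*175*40 = -5250*40 = -210000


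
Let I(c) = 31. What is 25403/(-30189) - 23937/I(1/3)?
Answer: -723421586/935859 ≈ -773.00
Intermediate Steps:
25403/(-30189) - 23937/I(1/3) = 25403/(-30189) - 23937/31 = 25403*(-1/30189) - 23937*1/31 = -25403/30189 - 23937/31 = -723421586/935859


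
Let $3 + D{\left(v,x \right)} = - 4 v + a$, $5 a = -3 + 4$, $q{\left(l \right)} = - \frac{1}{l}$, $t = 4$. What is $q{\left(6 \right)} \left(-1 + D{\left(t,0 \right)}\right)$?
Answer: $\frac{33}{10} \approx 3.3$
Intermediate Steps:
$a = \frac{1}{5}$ ($a = \frac{-3 + 4}{5} = \frac{1}{5} \cdot 1 = \frac{1}{5} \approx 0.2$)
$D{\left(v,x \right)} = - \frac{14}{5} - 4 v$ ($D{\left(v,x \right)} = -3 - \left(- \frac{1}{5} + 4 v\right) = - \frac{14}{5} - 4 v$)
$q{\left(6 \right)} \left(-1 + D{\left(t,0 \right)}\right) = - \frac{1}{6} \left(-1 - \frac{94}{5}\right) = \left(-1\right) \frac{1}{6} \left(-1 - \frac{94}{5}\right) = - \frac{-1 - \frac{94}{5}}{6} = \left(- \frac{1}{6}\right) \left(- \frac{99}{5}\right) = \frac{33}{10}$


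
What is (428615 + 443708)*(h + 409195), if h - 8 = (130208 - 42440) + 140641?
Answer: 556203612676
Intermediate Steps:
h = 228417 (h = 8 + ((130208 - 42440) + 140641) = 8 + (87768 + 140641) = 8 + 228409 = 228417)
(428615 + 443708)*(h + 409195) = (428615 + 443708)*(228417 + 409195) = 872323*637612 = 556203612676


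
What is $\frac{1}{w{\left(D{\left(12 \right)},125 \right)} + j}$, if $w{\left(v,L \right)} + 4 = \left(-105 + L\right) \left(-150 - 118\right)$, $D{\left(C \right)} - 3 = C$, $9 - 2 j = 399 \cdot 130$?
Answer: $- \frac{2}{62589} \approx -3.1954 \cdot 10^{-5}$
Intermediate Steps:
$j = - \frac{51861}{2}$ ($j = \frac{9}{2} - \frac{399 \cdot 130}{2} = \frac{9}{2} - 25935 = - \frac{51861}{2} \approx -25931.0$)
$D{\left(C \right)} = 3 + C$
$w{\left(v,L \right)} = 28136 - 268 L$ ($w{\left(v,L \right)} = -4 + \left(-105 + L\right) \left(-150 - 118\right) = -4 + \left(-105 + L\right) \left(-268\right) = -4 - \left(-28140 + 268 L\right) = 28136 - 268 L$)
$\frac{1}{w{\left(D{\left(12 \right)},125 \right)} + j} = \frac{1}{\left(28136 - 33500\right) - \frac{51861}{2}} = \frac{1}{-5364 - \frac{51861}{2}} = \frac{1}{- \frac{62589}{2}} = - \frac{2}{62589}$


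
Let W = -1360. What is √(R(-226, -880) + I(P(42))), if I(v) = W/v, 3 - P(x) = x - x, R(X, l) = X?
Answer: I*√6114/3 ≈ 26.064*I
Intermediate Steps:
P(x) = 3 (P(x) = 3 - (x - x) = 3 - 1*0 = 3 + 0 = 3)
I(v) = -1360/v
√(R(-226, -880) + I(P(42))) = √(-226 - 1360/3) = √(-2038/3) = I*√6114/3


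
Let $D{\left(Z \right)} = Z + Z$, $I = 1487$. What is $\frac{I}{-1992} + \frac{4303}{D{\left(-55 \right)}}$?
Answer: $- \frac{4367573}{109560} \approx -39.865$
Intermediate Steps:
$D{\left(Z \right)} = 2 Z$
$\frac{I}{-1992} + \frac{4303}{D{\left(-55 \right)}} = \frac{1487}{-1992} + \frac{4303}{2 \left(-55\right)} = 1487 \left(- \frac{1}{1992}\right) + \frac{4303}{-110} = - \frac{1487}{1992} + 4303 \left(- \frac{1}{110}\right) = - \frac{1487}{1992} - \frac{4303}{110} = - \frac{4367573}{109560}$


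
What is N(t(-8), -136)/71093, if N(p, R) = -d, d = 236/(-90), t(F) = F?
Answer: 118/3199185 ≈ 3.6884e-5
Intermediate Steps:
d = -118/45 (d = 236*(-1/90) = -118/45 ≈ -2.6222)
N(p, R) = 118/45 (N(p, R) = -1*(-118/45) = 118/45)
N(t(-8), -136)/71093 = (118/45)/71093 = (118/45)*(1/71093) = 118/3199185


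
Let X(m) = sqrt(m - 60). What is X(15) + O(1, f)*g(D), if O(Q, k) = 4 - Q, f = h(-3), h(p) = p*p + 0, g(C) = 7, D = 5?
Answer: 21 + 3*I*sqrt(5) ≈ 21.0 + 6.7082*I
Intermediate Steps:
X(m) = sqrt(-60 + m)
h(p) = p**2 (h(p) = p**2 + 0 = p**2)
f = 9 (f = (-3)**2 = 9)
X(15) + O(1, f)*g(D) = sqrt(-60 + 15) + (4 - 1*1)*7 = sqrt(-45) + (4 - 1)*7 = 3*I*sqrt(5) + 3*7 = 3*I*sqrt(5) + 21 = 21 + 3*I*sqrt(5)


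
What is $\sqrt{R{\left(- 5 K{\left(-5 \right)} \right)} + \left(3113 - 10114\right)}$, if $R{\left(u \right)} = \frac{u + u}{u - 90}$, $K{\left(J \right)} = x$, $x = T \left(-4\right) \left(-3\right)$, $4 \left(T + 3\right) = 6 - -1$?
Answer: $3 i \sqrt{779} \approx 83.732 i$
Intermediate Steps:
$T = - \frac{5}{4}$ ($T = -3 + \frac{6 - -1}{4} = -3 + \frac{6 + 1}{4} = -3 + \frac{1}{4} \cdot 7 = -3 + \frac{7}{4} = - \frac{5}{4} \approx -1.25$)
$x = -15$ ($x = \left(- \frac{5}{4}\right) \left(-4\right) \left(-3\right) = 5 \left(-3\right) = -15$)
$K{\left(J \right)} = -15$
$R{\left(u \right)} = \frac{2 u}{-90 + u}$
$\sqrt{R{\left(- 5 K{\left(-5 \right)} \right)} + \left(3113 - 10114\right)} = \sqrt{\frac{2 \left(\left(-5\right) \left(-15\right)\right)}{-90 - -75} + \left(3113 - 10114\right)} = \sqrt{2 \cdot 75 \frac{1}{-90 + 75} + \left(3113 - 10114\right)} = \sqrt{2 \cdot 75 \frac{1}{-15} - 7001} = \sqrt{2 \cdot 75 \left(- \frac{1}{15}\right) - 7001} = \sqrt{-10 - 7001} = \sqrt{-7011} = 3 i \sqrt{779}$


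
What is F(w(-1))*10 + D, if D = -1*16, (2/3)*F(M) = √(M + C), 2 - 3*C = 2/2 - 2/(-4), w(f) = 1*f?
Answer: -16 + 5*I*√30/2 ≈ -16.0 + 13.693*I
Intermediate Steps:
w(f) = f
C = ⅙ (C = ⅔ - (2/2 - 2/(-4))/3 = ⅔ - (2*(½) - 2*(-¼))/3 = ⅔ - (1 + ½)/3 = ⅔ - ⅓*3/2 = ⅔ - ½ = ⅙ ≈ 0.16667)
F(M) = 3*√(⅙ + M)/2 (F(M) = 3*√(M + ⅙)/2 = 3*√(⅙ + M)/2)
D = -16
F(w(-1))*10 + D = (√(6 + 36*(-1))/4)*10 - 16 = (√(6 - 36)/4)*10 - 16 = (√(-30)/4)*10 - 16 = ((I*√30)/4)*10 - 16 = (I*√30/4)*10 - 16 = 5*I*√30/2 - 16 = -16 + 5*I*√30/2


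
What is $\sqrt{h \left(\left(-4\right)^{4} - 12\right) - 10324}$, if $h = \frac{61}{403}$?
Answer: $\frac{6 i \sqrt{46408674}}{403} \approx 101.43 i$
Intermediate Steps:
$h = \frac{61}{403}$ ($h = 61 \cdot \frac{1}{403} = \frac{61}{403} \approx 0.15136$)
$\sqrt{h \left(\left(-4\right)^{4} - 12\right) - 10324} = \sqrt{\frac{61 \left(\left(-4\right)^{4} - 12\right)}{403} - 10324} = \sqrt{\frac{61 \left(256 - 12\right)}{403} - 10324} = \sqrt{\frac{61}{403} \cdot 244 - 10324} = \sqrt{\frac{14884}{403} - 10324} = \sqrt{- \frac{4145688}{403}} = \frac{6 i \sqrt{46408674}}{403}$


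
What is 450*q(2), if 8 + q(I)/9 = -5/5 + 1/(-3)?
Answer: -37800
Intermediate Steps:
q(I) = -84 (q(I) = -72 + 9*(-5/5 + 1/(-3)) = -72 + 9*(-5*⅕ + 1*(-⅓)) = -72 + 9*(-1 - ⅓) = -72 + 9*(-4/3) = -72 - 12 = -84)
450*q(2) = 450*(-84) = -37800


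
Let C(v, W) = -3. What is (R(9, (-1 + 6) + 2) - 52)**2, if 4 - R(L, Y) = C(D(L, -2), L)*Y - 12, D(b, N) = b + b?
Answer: 225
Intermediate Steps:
D(b, N) = 2*b
R(L, Y) = 16 + 3*Y (R(L, Y) = 4 - (-3*Y - 12) = 4 - (-12 - 3*Y) = 4 + (12 + 3*Y) = 16 + 3*Y)
(R(9, (-1 + 6) + 2) - 52)**2 = ((16 + 3*((-1 + 6) + 2)) - 52)**2 = ((16 + 3*(5 + 2)) - 52)**2 = ((16 + 3*7) - 52)**2 = ((16 + 21) - 52)**2 = (37 - 52)**2 = (-15)**2 = 225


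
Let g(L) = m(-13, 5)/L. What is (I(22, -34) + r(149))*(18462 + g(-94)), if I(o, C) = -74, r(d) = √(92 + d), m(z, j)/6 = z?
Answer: -64213722/47 + 867753*√241/47 ≈ -1.0796e+6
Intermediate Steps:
m(z, j) = 6*z
g(L) = -78/L (g(L) = (6*(-13))/L = -78/L)
(I(22, -34) + r(149))*(18462 + g(-94)) = (-74 + √(92 + 149))*(18462 - 78/(-94)) = (-74 + √241)*(18462 - 78*(-1/94)) = (-74 + √241)*(18462 + 39/47) = (-74 + √241)*(867753/47) = -64213722/47 + 867753*√241/47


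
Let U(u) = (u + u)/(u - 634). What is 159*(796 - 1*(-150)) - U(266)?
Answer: 13838221/92 ≈ 1.5042e+5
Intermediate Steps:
U(u) = 2*u/(-634 + u) (U(u) = (2*u)/(-634 + u) = 2*u/(-634 + u))
159*(796 - 1*(-150)) - U(266) = 159*(796 - 1*(-150)) - 2*266/(-634 + 266) = 159*(796 + 150) - 2*266/(-368) = 159*946 - 2*266*(-1)/368 = 150414 - 1*(-133/92) = 150414 + 133/92 = 13838221/92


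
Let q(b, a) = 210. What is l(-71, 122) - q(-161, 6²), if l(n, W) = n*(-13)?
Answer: 713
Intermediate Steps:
l(n, W) = -13*n
l(-71, 122) - q(-161, 6²) = -13*(-71) - 1*210 = 923 - 210 = 713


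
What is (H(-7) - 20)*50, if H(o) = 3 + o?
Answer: -1200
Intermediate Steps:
(H(-7) - 20)*50 = ((3 - 7) - 20)*50 = (-4 - 20)*50 = -24*50 = -1200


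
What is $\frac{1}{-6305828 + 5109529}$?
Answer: $- \frac{1}{1196299} \approx -8.3591 \cdot 10^{-7}$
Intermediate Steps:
$\frac{1}{-6305828 + 5109529} = \frac{1}{-1196299} = - \frac{1}{1196299}$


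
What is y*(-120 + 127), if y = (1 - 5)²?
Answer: 112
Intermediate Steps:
y = 16 (y = (-4)² = 16)
y*(-120 + 127) = 16*(-120 + 127) = 16*7 = 112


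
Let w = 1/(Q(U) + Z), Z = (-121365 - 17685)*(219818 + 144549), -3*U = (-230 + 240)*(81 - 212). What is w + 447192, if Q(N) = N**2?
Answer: 203913007814631591/455985366050 ≈ 4.4719e+5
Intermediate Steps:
U = 1310/3 (U = -(-230 + 240)*(81 - 212)/3 = -10*(-131)/3 = -1/3*(-1310) = 1310/3 ≈ 436.67)
Z = -50665231350 (Z = -139050*364367 = -50665231350)
w = -9/455985366050 (w = 1/((1310/3)**2 - 50665231350) = 1/(1716100/9 - 50665231350) = 1/(-455985366050/9) = -9/455985366050 ≈ -1.9737e-11)
w + 447192 = -9/455985366050 + 447192 = 203913007814631591/455985366050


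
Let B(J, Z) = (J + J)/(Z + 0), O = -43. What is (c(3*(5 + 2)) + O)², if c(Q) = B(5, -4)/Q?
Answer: 3279721/1764 ≈ 1859.3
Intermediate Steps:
B(J, Z) = 2*J/Z (B(J, Z) = (2*J)/Z = 2*J/Z)
c(Q) = -5/(2*Q) (c(Q) = (2*5/(-4))/Q = (2*5*(-¼))/Q = -5/(2*Q))
(c(3*(5 + 2)) + O)² = (-5*1/(3*(5 + 2))/2 - 43)² = (-5/(2*(3*7)) - 43)² = (-5/2/21 - 43)² = (-5/2*1/21 - 43)² = (-5/42 - 43)² = (-1811/42)² = 3279721/1764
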